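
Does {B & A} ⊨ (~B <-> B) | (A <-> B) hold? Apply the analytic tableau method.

Initial set: {(B & A); ~((~B <-> B) | (A <-> B))}.
(B & A): α-rule — add B, A.
~((~B <-> B) | (A <-> B)): α-rule — add ~(~B <-> B), ~(A <-> B).
~(~B <-> B): β-rule — branch into ~B, ~B  //  ~~B, B.
  branch 1 (add ~B, ~B):
    × closes — contains both B and ~B.
  branch 2 (add ~~B, B):
    ~(A <-> B): β-rule — branch into A, ~B  //  ~A, B.
      branch 2.1 (add A, ~B):
        × closes — contains both B and ~B.
      branch 2.2 (add ~A, B):
        × closes — contains both A and ~A.
All 3 branches close.
Every branch closed, so the premises entail the conclusion.

Yes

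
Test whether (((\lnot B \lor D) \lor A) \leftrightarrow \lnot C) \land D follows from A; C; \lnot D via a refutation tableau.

Initial set: {T A; T C; T \lnot D; F ((((\lnot B \lor D) \lor A) \leftrightarrow \lnot C) \land D)}.
F ((((\lnot B \lor D) \lor A) \leftrightarrow \lnot C) \land D): β-rule — branch into F (((\lnot B \lor D) \lor A) \leftrightarrow \lnot C)  //  F D.
  branch 1 (add F (((\lnot B \lor D) \lor A) \leftrightarrow \lnot C)):
    F (((\lnot B \lor D) \lor A) \leftrightarrow \lnot C): β-rule — branch into T ((\lnot B \lor D) \lor A), F \lnot C  //  F ((\lnot B \lor D) \lor A), T \lnot C.
      branch 1.1 (add T ((\lnot B \lor D) \lor A), F \lnot C):
        T ((\lnot B \lor D) \lor A): β-rule — branch into T (\lnot B \lor D)  //  T A.
          branch 1.1.1 (add T (\lnot B \lor D)):
            T (\lnot B \lor D): β-rule — branch into T \lnot B  //  T D.
              branch 1.1.1.1 (add T \lnot B):
                ○ open, literals {A=T, B=F, C=T, D=F}.
              branch 1.1.1.2 (add T D):
                × closes — contains both D and \lnot D.
          branch 1.1.2 (add T A):
            ○ open, literals {A=T, C=T, D=F}.
      branch 1.2 (add F ((\lnot B \lor D) \lor A), T \lnot C):
        × closes — contains both C and \lnot C.
  branch 2 (add F D):
    ○ open, literals {A=T, C=T, D=F}.
2 branches closed, 3 open.
An open branch gives a countermodel: A=T, B=F, C=T, D=F (unmentioned atoms arbitrary); the premises hold there but the conclusion fails.

No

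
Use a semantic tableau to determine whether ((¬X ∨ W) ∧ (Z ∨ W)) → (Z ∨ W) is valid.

Valid

Assume the negation and expand:
Initial set: {F (((¬X ∨ W) ∧ (Z ∨ W)) → (Z ∨ W))}.
F (((¬X ∨ W) ∧ (Z ∨ W)) → (Z ∨ W)): α-rule — add T ((¬X ∨ W) ∧ (Z ∨ W)), F (Z ∨ W).
T ((¬X ∨ W) ∧ (Z ∨ W)): α-rule — add T (¬X ∨ W), T (Z ∨ W).
F (Z ∨ W): α-rule — add F Z, F W.
T (¬X ∨ W): β-rule — branch into T ¬X  //  T W.
  branch 1 (add T ¬X):
    T (Z ∨ W): β-rule — branch into T Z  //  T W.
      branch 1.1 (add T Z):
        × closes — contains both Z and ¬Z.
      branch 1.2 (add T W):
        × closes — contains both W and ¬W.
  branch 2 (add T W):
    × closes — contains both W and ¬W.
All 3 branches close.
Every branch closed, so the negation is unsatisfiable and the formula is valid.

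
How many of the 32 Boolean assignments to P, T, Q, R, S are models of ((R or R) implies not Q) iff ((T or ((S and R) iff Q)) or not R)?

24

Initial set: {T (((R or R) implies not Q) iff ((T or ((S and R) iff Q)) or not R))}.
T (((R or R) implies not Q) iff ((T or ((S and R) iff Q)) or not R)): β-rule — branch into T ((R or R) implies not Q), T ((T or ((S and R) iff Q)) or not R)  //  F ((R or R) implies not Q), F ((T or ((S and R) iff Q)) or not R).
  branch 1 (add T ((R or R) implies not Q), T ((T or ((S and R) iff Q)) or not R)):
    T ((R or R) implies not Q): β-rule — branch into F (R or R)  //  T not Q.
      branch 1.1 (add F (R or R)):
        F (R or R): α-rule — add F R, F R.
        T ((T or ((S and R) iff Q)) or not R): β-rule — branch into T (T or ((S and R) iff Q))  //  T not R.
          branch 1.1.1 (add T (T or ((S and R) iff Q))):
            T (T or ((S and R) iff Q)): β-rule — branch into T T  //  T ((S and R) iff Q).
              branch 1.1.1.1 (add T T):
                ○ open, literals {R=F, T=T}.
              branch 1.1.1.2 (add T ((S and R) iff Q)):
                T ((S and R) iff Q): β-rule — branch into T (S and R), T Q  //  F (S and R), F Q.
                  branch 1.1.1.2.1 (add T (S and R), T Q):
                    T (S and R): α-rule — add T S, T R.
                    × closes — contains both R and not R.
                  branch 1.1.1.2.2 (add F (S and R), F Q):
                    F (S and R): β-rule — branch into F S  //  F R.
                      branch 1.1.1.2.2.1 (add F S):
                        ○ open, literals {Q=F, R=F, S=F}.
                      branch 1.1.1.2.2.2 (add F R):
                        ○ open, literals {Q=F, R=F}.
          branch 1.1.2 (add T not R):
            ○ open, literals {R=F}.
      branch 1.2 (add T not Q):
        T ((T or ((S and R) iff Q)) or not R): β-rule — branch into T (T or ((S and R) iff Q))  //  T not R.
          branch 1.2.1 (add T (T or ((S and R) iff Q))):
            T (T or ((S and R) iff Q)): β-rule — branch into T T  //  T ((S and R) iff Q).
              branch 1.2.1.1 (add T T):
                ○ open, literals {Q=F, T=T}.
              branch 1.2.1.2 (add T ((S and R) iff Q)):
                T ((S and R) iff Q): β-rule — branch into T (S and R), T Q  //  F (S and R), F Q.
                  branch 1.2.1.2.1 (add T (S and R), T Q):
                    × closes — contains both Q and not Q.
                  branch 1.2.1.2.2 (add F (S and R), F Q):
                    F (S and R): β-rule — branch into F S  //  F R.
                      branch 1.2.1.2.2.1 (add F S):
                        ○ open, literals {Q=F, S=F}.
                      branch 1.2.1.2.2.2 (add F R):
                        ○ open, literals {Q=F, R=F}.
          branch 1.2.2 (add T not R):
            ○ open, literals {Q=F, R=F}.
  branch 2 (add F ((R or R) implies not Q), F ((T or ((S and R) iff Q)) or not R)):
    F ((R or R) implies not Q): α-rule — add T (R or R), F not Q.
    F ((T or ((S and R) iff Q)) or not R): α-rule — add F (T or ((S and R) iff Q)), F not R.
    F (T or ((S and R) iff Q)): α-rule — add F T, F ((S and R) iff Q).
    T (R or R): β-rule — branch into T R  //  T R.
      branch 2.1 (add T R):
        F ((S and R) iff Q): β-rule — branch into T (S and R), F Q  //  F (S and R), T Q.
          branch 2.1.1 (add T (S and R), F Q):
            × closes — contains both Q and not Q.
          branch 2.1.2 (add F (S and R), T Q):
            F (S and R): β-rule — branch into F S  //  F R.
              branch 2.1.2.1 (add F S):
                ○ open, literals {Q=T, R=T, S=F, T=F}.
              branch 2.1.2.2 (add F R):
                × closes — contains both R and not R.
      branch 2.2 (add T R):
        F ((S and R) iff Q): β-rule — branch into T (S and R), F Q  //  F (S and R), T Q.
          branch 2.2.1 (add T (S and R), F Q):
            × closes — contains both Q and not Q.
          branch 2.2.2 (add F (S and R), T Q):
            F (S and R): β-rule — branch into F S  //  F R.
              branch 2.2.2.1 (add F S):
                ○ open, literals {Q=T, R=T, S=F, T=F}.
              branch 2.2.2.2 (add F R):
                × closes — contains both R and not R.
6 branches closed, 10 open.
Each open branch fixes some atoms; the unmentioned ones are free. Counting distinct full assignments: branch {R=F, T=T} (P, Q, S) contributes 8 new; branch {Q=F, R=F, S=F} (P, T) contributes 2 new; branch {Q=F, R=F} (P, T, S) contributes 2 new; branch {R=F} (P, T, Q, S) contributes 4 new; branch {Q=F, T=T} (P, R, S) contributes 4 new; branch {Q=F, S=F} (P, T, R) contributes 2 new; branch {Q=F, R=F} (P, T, S) contributes 0 new; branch {Q=F, R=F} (P, T, S) contributes 0 new; branch {Q=T, R=T, S=F, T=F} (P) contributes 2 new; branch {Q=T, R=T, S=F, T=F} (P) contributes 0 new. Total: 24.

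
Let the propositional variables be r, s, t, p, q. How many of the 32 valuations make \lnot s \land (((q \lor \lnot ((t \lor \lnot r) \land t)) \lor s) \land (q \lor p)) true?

Initial set: {T (\lnot s \land (((q \lor \lnot ((t \lor \lnot r) \land t)) \lor s) \land (q \lor p)))}.
T (\lnot s \land (((q \lor \lnot ((t \lor \lnot r) \land t)) \lor s) \land (q \lor p))): α-rule — add T \lnot s, T (((q \lor \lnot ((t \lor \lnot r) \land t)) \lor s) \land (q \lor p)).
T (((q \lor \lnot ((t \lor \lnot r) \land t)) \lor s) \land (q \lor p)): α-rule — add T ((q \lor \lnot ((t \lor \lnot r) \land t)) \lor s), T (q \lor p).
T ((q \lor \lnot ((t \lor \lnot r) \land t)) \lor s): β-rule — branch into T (q \lor \lnot ((t \lor \lnot r) \land t))  //  T s.
  branch 1 (add T (q \lor \lnot ((t \lor \lnot r) \land t))):
    T (q \lor p): β-rule — branch into T q  //  T p.
      branch 1.1 (add T q):
        T (q \lor \lnot ((t \lor \lnot r) \land t)): β-rule — branch into T q  //  T \lnot ((t \lor \lnot r) \land t).
          branch 1.1.1 (add T q):
            ○ open, literals {q=1, s=0}.
          branch 1.1.2 (add T \lnot ((t \lor \lnot r) \land t)):
            T \lnot ((t \lor \lnot r) \land t): β-rule — branch into F (t \lor \lnot r)  //  F t.
              branch 1.1.2.1 (add F (t \lor \lnot r)):
                F (t \lor \lnot r): α-rule — add F t, F \lnot r.
                ○ open, literals {q=1, r=1, s=0, t=0}.
              branch 1.1.2.2 (add F t):
                ○ open, literals {q=1, s=0, t=0}.
      branch 1.2 (add T p):
        T (q \lor \lnot ((t \lor \lnot r) \land t)): β-rule — branch into T q  //  T \lnot ((t \lor \lnot r) \land t).
          branch 1.2.1 (add T q):
            ○ open, literals {p=1, q=1, s=0}.
          branch 1.2.2 (add T \lnot ((t \lor \lnot r) \land t)):
            T \lnot ((t \lor \lnot r) \land t): β-rule — branch into F (t \lor \lnot r)  //  F t.
              branch 1.2.2.1 (add F (t \lor \lnot r)):
                F (t \lor \lnot r): α-rule — add F t, F \lnot r.
                ○ open, literals {p=1, r=1, s=0, t=0}.
              branch 1.2.2.2 (add F t):
                ○ open, literals {p=1, s=0, t=0}.
  branch 2 (add T s):
    × closes — contains both s and \lnot s.
1 branch closed, 6 open.
Each open branch fixes some atoms; the unmentioned ones are free. Counting distinct full assignments: branch {q=1, s=0} (r, t, p) contributes 8 new; branch {q=1, r=1, s=0, t=0} (p) contributes 0 new; branch {q=1, s=0, t=0} (r, p) contributes 0 new; branch {p=1, q=1, s=0} (r, t) contributes 0 new; branch {p=1, r=1, s=0, t=0} (q) contributes 1 new; branch {p=1, s=0, t=0} (r, q) contributes 1 new. Total: 10.

10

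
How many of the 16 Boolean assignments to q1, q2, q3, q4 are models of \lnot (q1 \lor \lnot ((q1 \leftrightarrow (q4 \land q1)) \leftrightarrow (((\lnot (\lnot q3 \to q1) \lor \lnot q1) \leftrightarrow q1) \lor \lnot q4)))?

Initial set: {\lnot (q1 \lor \lnot ((q1 \leftrightarrow (q4 \land q1)) \leftrightarrow (((\lnot (\lnot q3 \to q1) \lor \lnot q1) \leftrightarrow q1) \lor \lnot q4)))}.
\lnot (q1 \lor \lnot ((q1 \leftrightarrow (q4 \land q1)) \leftrightarrow (((\lnot (\lnot q3 \to q1) \lor \lnot q1) \leftrightarrow q1) \lor \lnot q4))): α-rule — add \lnot q1, \lnot \lnot ((q1 \leftrightarrow (q4 \land q1)) \leftrightarrow (((\lnot (\lnot q3 \to q1) \lor \lnot q1) \leftrightarrow q1) \lor \lnot q4)).
\lnot \lnot ((q1 \leftrightarrow (q4 \land q1)) \leftrightarrow (((\lnot (\lnot q3 \to q1) \lor \lnot q1) \leftrightarrow q1) \lor \lnot q4)): β-rule — branch into (q1 \leftrightarrow (q4 \land q1)), (((\lnot (\lnot q3 \to q1) \lor \lnot q1) \leftrightarrow q1) \lor \lnot q4)  //  \lnot (q1 \leftrightarrow (q4 \land q1)), \lnot (((\lnot (\lnot q3 \to q1) \lor \lnot q1) \leftrightarrow q1) \lor \lnot q4).
  branch 1 (add (q1 \leftrightarrow (q4 \land q1)), (((\lnot (\lnot q3 \to q1) \lor \lnot q1) \leftrightarrow q1) \lor \lnot q4)):
    (q1 \leftrightarrow (q4 \land q1)): β-rule — branch into q1, (q4 \land q1)  //  \lnot q1, \lnot (q4 \land q1).
      branch 1.1 (add q1, (q4 \land q1)):
        × closes — contains both q1 and \lnot q1.
      branch 1.2 (add \lnot q1, \lnot (q4 \land q1)):
        (((\lnot (\lnot q3 \to q1) \lor \lnot q1) \leftrightarrow q1) \lor \lnot q4): β-rule — branch into ((\lnot (\lnot q3 \to q1) \lor \lnot q1) \leftrightarrow q1)  //  \lnot q4.
          branch 1.2.1 (add ((\lnot (\lnot q3 \to q1) \lor \lnot q1) \leftrightarrow q1)):
            \lnot (q4 \land q1): β-rule — branch into \lnot q4  //  \lnot q1.
              branch 1.2.1.1 (add \lnot q4):
                ((\lnot (\lnot q3 \to q1) \lor \lnot q1) \leftrightarrow q1): β-rule — branch into (\lnot (\lnot q3 \to q1) \lor \lnot q1), q1  //  \lnot (\lnot (\lnot q3 \to q1) \lor \lnot q1), \lnot q1.
                  branch 1.2.1.1.1 (add (\lnot (\lnot q3 \to q1) \lor \lnot q1), q1):
                    × closes — contains both q1 and \lnot q1.
                  branch 1.2.1.1.2 (add \lnot (\lnot (\lnot q3 \to q1) \lor \lnot q1), \lnot q1):
                    \lnot (\lnot (\lnot q3 \to q1) \lor \lnot q1): α-rule — add \lnot \lnot (\lnot q3 \to q1), \lnot \lnot q1.
                    × closes — contains both q1 and \lnot q1.
              branch 1.2.1.2 (add \lnot q1):
                ((\lnot (\lnot q3 \to q1) \lor \lnot q1) \leftrightarrow q1): β-rule — branch into (\lnot (\lnot q3 \to q1) \lor \lnot q1), q1  //  \lnot (\lnot (\lnot q3 \to q1) \lor \lnot q1), \lnot q1.
                  branch 1.2.1.2.1 (add (\lnot (\lnot q3 \to q1) \lor \lnot q1), q1):
                    × closes — contains both q1 and \lnot q1.
                  branch 1.2.1.2.2 (add \lnot (\lnot (\lnot q3 \to q1) \lor \lnot q1), \lnot q1):
                    \lnot (\lnot (\lnot q3 \to q1) \lor \lnot q1): α-rule — add \lnot \lnot (\lnot q3 \to q1), \lnot \lnot q1.
                    × closes — contains both q1 and \lnot q1.
          branch 1.2.2 (add \lnot q4):
            \lnot (q4 \land q1): β-rule — branch into \lnot q4  //  \lnot q1.
              branch 1.2.2.1 (add \lnot q4):
                ○ open, literals {q1=false, q4=false}.
              branch 1.2.2.2 (add \lnot q1):
                ○ open, literals {q1=false, q4=false}.
  branch 2 (add \lnot (q1 \leftrightarrow (q4 \land q1)), \lnot (((\lnot (\lnot q3 \to q1) \lor \lnot q1) \leftrightarrow q1) \lor \lnot q4)):
    \lnot (((\lnot (\lnot q3 \to q1) \lor \lnot q1) \leftrightarrow q1) \lor \lnot q4): α-rule — add \lnot ((\lnot (\lnot q3 \to q1) \lor \lnot q1) \leftrightarrow q1), \lnot \lnot q4.
    \lnot (q1 \leftrightarrow (q4 \land q1)): β-rule — branch into q1, \lnot (q4 \land q1)  //  \lnot q1, (q4 \land q1).
      branch 2.1 (add q1, \lnot (q4 \land q1)):
        × closes — contains both q1 and \lnot q1.
      branch 2.2 (add \lnot q1, (q4 \land q1)):
        (q4 \land q1): α-rule — add q4, q1.
        × closes — contains both q1 and \lnot q1.
7 branches closed, 2 open.
Each open branch fixes some atoms; the unmentioned ones are free. Counting distinct full assignments: branch {q1=false, q4=false} (q2, q3) contributes 4 new; branch {q1=false, q4=false} (q2, q3) contributes 0 new. Total: 4.

4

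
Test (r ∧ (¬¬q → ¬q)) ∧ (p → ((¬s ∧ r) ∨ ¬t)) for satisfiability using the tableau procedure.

Initial set: {T ((r ∧ (¬¬q → ¬q)) ∧ (p → ((¬s ∧ r) ∨ ¬t)))}.
T ((r ∧ (¬¬q → ¬q)) ∧ (p → ((¬s ∧ r) ∨ ¬t))): α-rule — add T (r ∧ (¬¬q → ¬q)), T (p → ((¬s ∧ r) ∨ ¬t)).
T (r ∧ (¬¬q → ¬q)): α-rule — add T r, T (¬¬q → ¬q).
T (p → ((¬s ∧ r) ∨ ¬t)): β-rule — branch into F p  //  T ((¬s ∧ r) ∨ ¬t).
  branch 1 (add F p):
    T (¬¬q → ¬q): β-rule — branch into F ¬¬q  //  T ¬q.
      branch 1.1 (add F ¬¬q):
        F ¬¬q: drop double negation, giving F q.
        ○ open, literals {p=0, q=0, r=1}.
      branch 1.2 (add T ¬q):
        ○ open, literals {p=0, q=0, r=1}.
  branch 2 (add T ((¬s ∧ r) ∨ ¬t)):
    T (¬¬q → ¬q): β-rule — branch into F ¬¬q  //  T ¬q.
      branch 2.1 (add F ¬¬q):
        F ¬¬q: drop double negation, giving F q.
        T ((¬s ∧ r) ∨ ¬t): β-rule — branch into T (¬s ∧ r)  //  T ¬t.
          branch 2.1.1 (add T (¬s ∧ r)):
            T (¬s ∧ r): α-rule — add T ¬s, T r.
            ○ open, literals {q=0, r=1, s=0}.
          branch 2.1.2 (add T ¬t):
            ○ open, literals {q=0, r=1, t=0}.
      branch 2.2 (add T ¬q):
        T ((¬s ∧ r) ∨ ¬t): β-rule — branch into T (¬s ∧ r)  //  T ¬t.
          branch 2.2.1 (add T (¬s ∧ r)):
            T (¬s ∧ r): α-rule — add T ¬s, T r.
            ○ open, literals {q=0, r=1, s=0}.
          branch 2.2.2 (add T ¬t):
            ○ open, literals {q=0, r=1, t=0}.
0 branches closed, 6 open.
An open branch gives a satisfying assignment: p=0, q=0, r=1.

Satisfiable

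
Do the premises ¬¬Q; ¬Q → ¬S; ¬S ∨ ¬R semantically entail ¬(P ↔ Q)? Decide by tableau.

No

Initial set: {T ¬¬Q; T (¬Q → ¬S); T (¬S ∨ ¬R); F ¬(P ↔ Q)}.
T ¬¬Q: drop double negation, giving T Q.
T (¬Q → ¬S): β-rule — branch into F ¬Q  //  T ¬S.
  branch 1 (add F ¬Q):
    T (¬S ∨ ¬R): β-rule — branch into T ¬S  //  T ¬R.
      branch 1.1 (add T ¬S):
        F ¬(P ↔ Q): β-rule — branch into T P, T Q  //  F P, F Q.
          branch 1.1.1 (add T P, T Q):
            ○ open, literals {P=T, Q=T, S=F}.
          branch 1.1.2 (add F P, F Q):
            × closes — contains both Q and ¬Q.
      branch 1.2 (add T ¬R):
        F ¬(P ↔ Q): β-rule — branch into T P, T Q  //  F P, F Q.
          branch 1.2.1 (add T P, T Q):
            ○ open, literals {P=T, Q=T, R=F}.
          branch 1.2.2 (add F P, F Q):
            × closes — contains both Q and ¬Q.
  branch 2 (add T ¬S):
    T (¬S ∨ ¬R): β-rule — branch into T ¬S  //  T ¬R.
      branch 2.1 (add T ¬S):
        F ¬(P ↔ Q): β-rule — branch into T P, T Q  //  F P, F Q.
          branch 2.1.1 (add T P, T Q):
            ○ open, literals {P=T, Q=T, S=F}.
          branch 2.1.2 (add F P, F Q):
            × closes — contains both Q and ¬Q.
      branch 2.2 (add T ¬R):
        F ¬(P ↔ Q): β-rule — branch into T P, T Q  //  F P, F Q.
          branch 2.2.1 (add T P, T Q):
            ○ open, literals {P=T, Q=T, R=F, S=F}.
          branch 2.2.2 (add F P, F Q):
            × closes — contains both Q and ¬Q.
4 branches closed, 4 open.
An open branch gives a countermodel: P=T, Q=T, S=F (unmentioned atoms arbitrary); the premises hold there but the conclusion fails.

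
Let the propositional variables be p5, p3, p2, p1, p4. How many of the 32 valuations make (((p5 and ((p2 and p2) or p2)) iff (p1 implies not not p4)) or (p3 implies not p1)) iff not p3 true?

20

Initial set: {((((p5 and ((p2 and p2) or p2)) iff (p1 implies not not p4)) or (p3 implies not p1)) iff not p3)}.
((((p5 and ((p2 and p2) or p2)) iff (p1 implies not not p4)) or (p3 implies not p1)) iff not p3): β-rule — branch into (((p5 and ((p2 and p2) or p2)) iff (p1 implies not not p4)) or (p3 implies not p1)), not p3  //  not (((p5 and ((p2 and p2) or p2)) iff (p1 implies not not p4)) or (p3 implies not p1)), not not p3.
  branch 1 (add (((p5 and ((p2 and p2) or p2)) iff (p1 implies not not p4)) or (p3 implies not p1)), not p3):
    (((p5 and ((p2 and p2) or p2)) iff (p1 implies not not p4)) or (p3 implies not p1)): β-rule — branch into ((p5 and ((p2 and p2) or p2)) iff (p1 implies not not p4))  //  (p3 implies not p1).
      branch 1.1 (add ((p5 and ((p2 and p2) or p2)) iff (p1 implies not not p4))):
        ((p5 and ((p2 and p2) or p2)) iff (p1 implies not not p4)): β-rule — branch into (p5 and ((p2 and p2) or p2)), (p1 implies not not p4)  //  not (p5 and ((p2 and p2) or p2)), not (p1 implies not not p4).
          branch 1.1.1 (add (p5 and ((p2 and p2) or p2)), (p1 implies not not p4)):
            (p5 and ((p2 and p2) or p2)): α-rule — add p5, ((p2 and p2) or p2).
            (p1 implies not not p4): β-rule — branch into not p1  //  not not p4.
              branch 1.1.1.1 (add not p1):
                ((p2 and p2) or p2): β-rule — branch into (p2 and p2)  //  p2.
                  branch 1.1.1.1.1 (add (p2 and p2)):
                    (p2 and p2): α-rule — add p2, p2.
                    ○ open, literals {p1=false, p2=true, p3=false, p5=true}.
                  branch 1.1.1.1.2 (add p2):
                    ○ open, literals {p1=false, p2=true, p3=false, p5=true}.
              branch 1.1.1.2 (add not not p4):
                not not p4: drop double negation, giving p4.
                ((p2 and p2) or p2): β-rule — branch into (p2 and p2)  //  p2.
                  branch 1.1.1.2.1 (add (p2 and p2)):
                    (p2 and p2): α-rule — add p2, p2.
                    ○ open, literals {p2=true, p3=false, p4=true, p5=true}.
                  branch 1.1.1.2.2 (add p2):
                    ○ open, literals {p2=true, p3=false, p4=true, p5=true}.
          branch 1.1.2 (add not (p5 and ((p2 and p2) or p2)), not (p1 implies not not p4)):
            not (p1 implies not not p4): α-rule — add p1, not not not p4.
            not not not p4: drop double negation, giving not p4.
            not (p5 and ((p2 and p2) or p2)): β-rule — branch into not p5  //  not ((p2 and p2) or p2).
              branch 1.1.2.1 (add not p5):
                ○ open, literals {p1=true, p3=false, p4=false, p5=false}.
              branch 1.1.2.2 (add not ((p2 and p2) or p2)):
                not ((p2 and p2) or p2): α-rule — add not (p2 and p2), not p2.
                not (p2 and p2): β-rule — branch into not p2  //  not p2.
                  branch 1.1.2.2.1 (add not p2):
                    ○ open, literals {p1=true, p2=false, p3=false, p4=false}.
                  branch 1.1.2.2.2 (add not p2):
                    ○ open, literals {p1=true, p2=false, p3=false, p4=false}.
      branch 1.2 (add (p3 implies not p1)):
        (p3 implies not p1): β-rule — branch into not p3  //  not p1.
          branch 1.2.1 (add not p3):
            ○ open, literals {p3=false}.
          branch 1.2.2 (add not p1):
            ○ open, literals {p1=false, p3=false}.
  branch 2 (add not (((p5 and ((p2 and p2) or p2)) iff (p1 implies not not p4)) or (p3 implies not p1)), not not p3):
    not (((p5 and ((p2 and p2) or p2)) iff (p1 implies not not p4)) or (p3 implies not p1)): α-rule — add not ((p5 and ((p2 and p2) or p2)) iff (p1 implies not not p4)), not (p3 implies not p1).
    not (p3 implies not p1): α-rule — add p3, not not p1.
    not ((p5 and ((p2 and p2) or p2)) iff (p1 implies not not p4)): β-rule — branch into (p5 and ((p2 and p2) or p2)), not (p1 implies not not p4)  //  not (p5 and ((p2 and p2) or p2)), (p1 implies not not p4).
      branch 2.1 (add (p5 and ((p2 and p2) or p2)), not (p1 implies not not p4)):
        (p5 and ((p2 and p2) or p2)): α-rule — add p5, ((p2 and p2) or p2).
        not (p1 implies not not p4): α-rule — add p1, not not not p4.
        not not not p4: drop double negation, giving not p4.
        ((p2 and p2) or p2): β-rule — branch into (p2 and p2)  //  p2.
          branch 2.1.1 (add (p2 and p2)):
            (p2 and p2): α-rule — add p2, p2.
            ○ open, literals {p1=true, p2=true, p3=true, p4=false, p5=true}.
          branch 2.1.2 (add p2):
            ○ open, literals {p1=true, p2=true, p3=true, p4=false, p5=true}.
      branch 2.2 (add not (p5 and ((p2 and p2) or p2)), (p1 implies not not p4)):
        not (p5 and ((p2 and p2) or p2)): β-rule — branch into not p5  //  not ((p2 and p2) or p2).
          branch 2.2.1 (add not p5):
            (p1 implies not not p4): β-rule — branch into not p1  //  not not p4.
              branch 2.2.1.1 (add not p1):
                × closes — contains both p1 and not p1.
              branch 2.2.1.2 (add not not p4):
                not not p4: drop double negation, giving p4.
                ○ open, literals {p1=true, p3=true, p4=true, p5=false}.
          branch 2.2.2 (add not ((p2 and p2) or p2)):
            not ((p2 and p2) or p2): α-rule — add not (p2 and p2), not p2.
            (p1 implies not not p4): β-rule — branch into not p1  //  not not p4.
              branch 2.2.2.1 (add not p1):
                × closes — contains both p1 and not p1.
              branch 2.2.2.2 (add not not p4):
                not not p4: drop double negation, giving p4.
                not (p2 and p2): β-rule — branch into not p2  //  not p2.
                  branch 2.2.2.2.1 (add not p2):
                    ○ open, literals {p1=true, p2=false, p3=true, p4=true}.
                  branch 2.2.2.2.2 (add not p2):
                    ○ open, literals {p1=true, p2=false, p3=true, p4=true}.
2 branches closed, 14 open.
Each open branch fixes some atoms; the unmentioned ones are free. Counting distinct full assignments: branch {p1=false, p2=true, p3=false, p5=true} (p4) contributes 2 new; branch {p1=false, p2=true, p3=false, p5=true} (p4) contributes 0 new; branch {p2=true, p3=false, p4=true, p5=true} (p1) contributes 1 new; branch {p2=true, p3=false, p4=true, p5=true} (p1) contributes 0 new; branch {p1=true, p3=false, p4=false, p5=false} (p2) contributes 2 new; branch {p1=true, p2=false, p3=false, p4=false} (p5) contributes 1 new; branch {p1=true, p2=false, p3=false, p4=false} (p5) contributes 0 new; branch {p3=false} (p5, p2, p1, p4) contributes 10 new; branch {p1=false, p3=false} (p5, p2, p4) contributes 0 new; branch {p1=true, p2=true, p3=true, p4=false, p5=true} (none free) contributes 1 new; branch {p1=true, p2=true, p3=true, p4=false, p5=true} (none free) contributes 0 new; branch {p1=true, p3=true, p4=true, p5=false} (p2) contributes 2 new; branch {p1=true, p2=false, p3=true, p4=true} (p5) contributes 1 new; branch {p1=true, p2=false, p3=true, p4=true} (p5) contributes 0 new. Total: 20.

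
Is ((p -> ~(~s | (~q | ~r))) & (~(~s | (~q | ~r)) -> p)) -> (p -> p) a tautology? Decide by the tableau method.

Valid

Assume the negation and expand:
Initial set: {~(((p -> ~(~s | (~q | ~r))) & (~(~s | (~q | ~r)) -> p)) -> (p -> p))}.
~(((p -> ~(~s | (~q | ~r))) & (~(~s | (~q | ~r)) -> p)) -> (p -> p)): α-rule — add ((p -> ~(~s | (~q | ~r))) & (~(~s | (~q | ~r)) -> p)), ~(p -> p).
((p -> ~(~s | (~q | ~r))) & (~(~s | (~q | ~r)) -> p)): α-rule — add (p -> ~(~s | (~q | ~r))), (~(~s | (~q | ~r)) -> p).
~(p -> p): α-rule — add p, ~p.
× closes — contains both p and ~p.
All 1 branch closes.
Every branch closed, so the negation is unsatisfiable and the formula is valid.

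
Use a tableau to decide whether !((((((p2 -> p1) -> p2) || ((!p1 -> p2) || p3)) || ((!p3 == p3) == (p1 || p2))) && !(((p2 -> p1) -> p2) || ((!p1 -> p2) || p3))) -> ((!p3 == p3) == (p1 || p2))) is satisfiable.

Unsatisfiable

Initial set: {!((((((p2 -> p1) -> p2) || ((!p1 -> p2) || p3)) || ((!p3 == p3) == (p1 || p2))) && !(((p2 -> p1) -> p2) || ((!p1 -> p2) || p3))) -> ((!p3 == p3) == (p1 || p2)))}.
!((((((p2 -> p1) -> p2) || ((!p1 -> p2) || p3)) || ((!p3 == p3) == (p1 || p2))) && !(((p2 -> p1) -> p2) || ((!p1 -> p2) || p3))) -> ((!p3 == p3) == (p1 || p2))): α-rule — add (((((p2 -> p1) -> p2) || ((!p1 -> p2) || p3)) || ((!p3 == p3) == (p1 || p2))) && !(((p2 -> p1) -> p2) || ((!p1 -> p2) || p3))), !((!p3 == p3) == (p1 || p2)).
(((((p2 -> p1) -> p2) || ((!p1 -> p2) || p3)) || ((!p3 == p3) == (p1 || p2))) && !(((p2 -> p1) -> p2) || ((!p1 -> p2) || p3))): α-rule — add ((((p2 -> p1) -> p2) || ((!p1 -> p2) || p3)) || ((!p3 == p3) == (p1 || p2))), !(((p2 -> p1) -> p2) || ((!p1 -> p2) || p3)).
!(((p2 -> p1) -> p2) || ((!p1 -> p2) || p3)): α-rule — add !((p2 -> p1) -> p2), !((!p1 -> p2) || p3).
!((p2 -> p1) -> p2): α-rule — add (p2 -> p1), !p2.
!((!p1 -> p2) || p3): α-rule — add !(!p1 -> p2), !p3.
!(!p1 -> p2): α-rule — add !p1, !p2.
!((!p3 == p3) == (p1 || p2)): β-rule — branch into (!p3 == p3), !(p1 || p2)  //  !(!p3 == p3), (p1 || p2).
  branch 1 (add (!p3 == p3), !(p1 || p2)):
    !(p1 || p2): α-rule — add !p1, !p2.
    ((((p2 -> p1) -> p2) || ((!p1 -> p2) || p3)) || ((!p3 == p3) == (p1 || p2))): β-rule — branch into (((p2 -> p1) -> p2) || ((!p1 -> p2) || p3))  //  ((!p3 == p3) == (p1 || p2)).
      branch 1.1 (add (((p2 -> p1) -> p2) || ((!p1 -> p2) || p3))):
        (p2 -> p1): β-rule — branch into !p2  //  p1.
          branch 1.1.1 (add !p2):
            (!p3 == p3): β-rule — branch into !p3, p3  //  !!p3, !p3.
              branch 1.1.1.1 (add !p3, p3):
                × closes — contains both p3 and !p3.
              branch 1.1.1.2 (add !!p3, !p3):
                × closes — contains both p3 and !p3.
          branch 1.1.2 (add p1):
            × closes — contains both p1 and !p1.
      branch 1.2 (add ((!p3 == p3) == (p1 || p2))):
        (p2 -> p1): β-rule — branch into !p2  //  p1.
          branch 1.2.1 (add !p2):
            (!p3 == p3): β-rule — branch into !p3, p3  //  !!p3, !p3.
              branch 1.2.1.1 (add !p3, p3):
                × closes — contains both p3 and !p3.
              branch 1.2.1.2 (add !!p3, !p3):
                × closes — contains both p3 and !p3.
          branch 1.2.2 (add p1):
            × closes — contains both p1 and !p1.
  branch 2 (add !(!p3 == p3), (p1 || p2)):
    ((((p2 -> p1) -> p2) || ((!p1 -> p2) || p3)) || ((!p3 == p3) == (p1 || p2))): β-rule — branch into (((p2 -> p1) -> p2) || ((!p1 -> p2) || p3))  //  ((!p3 == p3) == (p1 || p2)).
      branch 2.1 (add (((p2 -> p1) -> p2) || ((!p1 -> p2) || p3))):
        (p2 -> p1): β-rule — branch into !p2  //  p1.
          branch 2.1.1 (add !p2):
            !(!p3 == p3): β-rule — branch into !p3, !p3  //  !!p3, p3.
              branch 2.1.1.1 (add !p3, !p3):
                (p1 || p2): β-rule — branch into p1  //  p2.
                  branch 2.1.1.1.1 (add p1):
                    × closes — contains both p1 and !p1.
                  branch 2.1.1.1.2 (add p2):
                    × closes — contains both p2 and !p2.
              branch 2.1.1.2 (add !!p3, p3):
                × closes — contains both p3 and !p3.
          branch 2.1.2 (add p1):
            × closes — contains both p1 and !p1.
      branch 2.2 (add ((!p3 == p3) == (p1 || p2))):
        (p2 -> p1): β-rule — branch into !p2  //  p1.
          branch 2.2.1 (add !p2):
            !(!p3 == p3): β-rule — branch into !p3, !p3  //  !!p3, p3.
              branch 2.2.1.1 (add !p3, !p3):
                (p1 || p2): β-rule — branch into p1  //  p2.
                  branch 2.2.1.1.1 (add p1):
                    × closes — contains both p1 and !p1.
                  branch 2.2.1.1.2 (add p2):
                    × closes — contains both p2 and !p2.
              branch 2.2.1.2 (add !!p3, p3):
                × closes — contains both p3 and !p3.
          branch 2.2.2 (add p1):
            × closes — contains both p1 and !p1.
All 14 branches close.
Every branch closed; the formula is unsatisfiable.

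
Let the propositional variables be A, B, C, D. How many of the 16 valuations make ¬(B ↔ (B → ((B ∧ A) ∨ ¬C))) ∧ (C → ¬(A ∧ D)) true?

9

Initial set: {T (¬(B ↔ (B → ((B ∧ A) ∨ ¬C))) ∧ (C → ¬(A ∧ D)))}.
T (¬(B ↔ (B → ((B ∧ A) ∨ ¬C))) ∧ (C → ¬(A ∧ D))): α-rule — add T ¬(B ↔ (B → ((B ∧ A) ∨ ¬C))), T (C → ¬(A ∧ D)).
T ¬(B ↔ (B → ((B ∧ A) ∨ ¬C))): β-rule — branch into T B, F (B → ((B ∧ A) ∨ ¬C))  //  F B, T (B → ((B ∧ A) ∨ ¬C)).
  branch 1 (add T B, F (B → ((B ∧ A) ∨ ¬C))):
    F (B → ((B ∧ A) ∨ ¬C)): α-rule — add T B, F ((B ∧ A) ∨ ¬C).
    F ((B ∧ A) ∨ ¬C): α-rule — add F (B ∧ A), F ¬C.
    T (C → ¬(A ∧ D)): β-rule — branch into F C  //  T ¬(A ∧ D).
      branch 1.1 (add F C):
        × closes — contains both C and ¬C.
      branch 1.2 (add T ¬(A ∧ D)):
        F (B ∧ A): β-rule — branch into F B  //  F A.
          branch 1.2.1 (add F B):
            × closes — contains both B and ¬B.
          branch 1.2.2 (add F A):
            T ¬(A ∧ D): β-rule — branch into F A  //  F D.
              branch 1.2.2.1 (add F A):
                ○ open, literals {A=0, B=1, C=1}.
              branch 1.2.2.2 (add F D):
                ○ open, literals {A=0, B=1, C=1, D=0}.
  branch 2 (add F B, T (B → ((B ∧ A) ∨ ¬C))):
    T (C → ¬(A ∧ D)): β-rule — branch into F C  //  T ¬(A ∧ D).
      branch 2.1 (add F C):
        T (B → ((B ∧ A) ∨ ¬C)): β-rule — branch into F B  //  T ((B ∧ A) ∨ ¬C).
          branch 2.1.1 (add F B):
            ○ open, literals {B=0, C=0}.
          branch 2.1.2 (add T ((B ∧ A) ∨ ¬C)):
            T ((B ∧ A) ∨ ¬C): β-rule — branch into T (B ∧ A)  //  T ¬C.
              branch 2.1.2.1 (add T (B ∧ A)):
                T (B ∧ A): α-rule — add T B, T A.
                × closes — contains both B and ¬B.
              branch 2.1.2.2 (add T ¬C):
                ○ open, literals {B=0, C=0}.
      branch 2.2 (add T ¬(A ∧ D)):
        T (B → ((B ∧ A) ∨ ¬C)): β-rule — branch into F B  //  T ((B ∧ A) ∨ ¬C).
          branch 2.2.1 (add F B):
            T ¬(A ∧ D): β-rule — branch into F A  //  F D.
              branch 2.2.1.1 (add F A):
                ○ open, literals {A=0, B=0}.
              branch 2.2.1.2 (add F D):
                ○ open, literals {B=0, D=0}.
          branch 2.2.2 (add T ((B ∧ A) ∨ ¬C)):
            T ¬(A ∧ D): β-rule — branch into F A  //  F D.
              branch 2.2.2.1 (add F A):
                T ((B ∧ A) ∨ ¬C): β-rule — branch into T (B ∧ A)  //  T ¬C.
                  branch 2.2.2.1.1 (add T (B ∧ A)):
                    T (B ∧ A): α-rule — add T B, T A.
                    × closes — contains both B and ¬B.
                  branch 2.2.2.1.2 (add T ¬C):
                    ○ open, literals {A=0, B=0, C=0}.
              branch 2.2.2.2 (add F D):
                T ((B ∧ A) ∨ ¬C): β-rule — branch into T (B ∧ A)  //  T ¬C.
                  branch 2.2.2.2.1 (add T (B ∧ A)):
                    T (B ∧ A): α-rule — add T B, T A.
                    × closes — contains both B and ¬B.
                  branch 2.2.2.2.2 (add T ¬C):
                    ○ open, literals {B=0, C=0, D=0}.
5 branches closed, 8 open.
Each open branch fixes some atoms; the unmentioned ones are free. Counting distinct full assignments: branch {A=0, B=1, C=1} (D) contributes 2 new; branch {A=0, B=1, C=1, D=0} (none free) contributes 0 new; branch {B=0, C=0} (A, D) contributes 4 new; branch {B=0, C=0} (A, D) contributes 0 new; branch {A=0, B=0} (C, D) contributes 2 new; branch {B=0, D=0} (A, C) contributes 1 new; branch {A=0, B=0, C=0} (D) contributes 0 new; branch {B=0, C=0, D=0} (A) contributes 0 new. Total: 9.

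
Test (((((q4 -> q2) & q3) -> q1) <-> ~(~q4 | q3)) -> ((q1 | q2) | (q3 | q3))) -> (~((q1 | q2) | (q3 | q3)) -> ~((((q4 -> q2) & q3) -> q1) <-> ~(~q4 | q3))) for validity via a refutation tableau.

Assume the negation and expand:
Initial set: {~((((((q4 -> q2) & q3) -> q1) <-> ~(~q4 | q3)) -> ((q1 | q2) | (q3 | q3))) -> (~((q1 | q2) | (q3 | q3)) -> ~((((q4 -> q2) & q3) -> q1) <-> ~(~q4 | q3))))}.
~((((((q4 -> q2) & q3) -> q1) <-> ~(~q4 | q3)) -> ((q1 | q2) | (q3 | q3))) -> (~((q1 | q2) | (q3 | q3)) -> ~((((q4 -> q2) & q3) -> q1) <-> ~(~q4 | q3)))): α-rule — add (((((q4 -> q2) & q3) -> q1) <-> ~(~q4 | q3)) -> ((q1 | q2) | (q3 | q3))), ~(~((q1 | q2) | (q3 | q3)) -> ~((((q4 -> q2) & q3) -> q1) <-> ~(~q4 | q3))).
~(~((q1 | q2) | (q3 | q3)) -> ~((((q4 -> q2) & q3) -> q1) <-> ~(~q4 | q3))): α-rule — add ~((q1 | q2) | (q3 | q3)), ~~((((q4 -> q2) & q3) -> q1) <-> ~(~q4 | q3)).
~((q1 | q2) | (q3 | q3)): α-rule — add ~(q1 | q2), ~(q3 | q3).
~(q1 | q2): α-rule — add ~q1, ~q2.
~(q3 | q3): α-rule — add ~q3, ~q3.
(((((q4 -> q2) & q3) -> q1) <-> ~(~q4 | q3)) -> ((q1 | q2) | (q3 | q3))): β-rule — branch into ~((((q4 -> q2) & q3) -> q1) <-> ~(~q4 | q3))  //  ((q1 | q2) | (q3 | q3)).
  branch 1 (add ~((((q4 -> q2) & q3) -> q1) <-> ~(~q4 | q3))):
    ~~((((q4 -> q2) & q3) -> q1) <-> ~(~q4 | q3)): β-rule — branch into (((q4 -> q2) & q3) -> q1), ~(~q4 | q3)  //  ~(((q4 -> q2) & q3) -> q1), ~~(~q4 | q3).
      branch 1.1 (add (((q4 -> q2) & q3) -> q1), ~(~q4 | q3)):
        ~(~q4 | q3): α-rule — add ~~q4, ~q3.
        ~((((q4 -> q2) & q3) -> q1) <-> ~(~q4 | q3)): β-rule — branch into (((q4 -> q2) & q3) -> q1), ~~(~q4 | q3)  //  ~(((q4 -> q2) & q3) -> q1), ~(~q4 | q3).
          branch 1.1.1 (add (((q4 -> q2) & q3) -> q1), ~~(~q4 | q3)):
            (((q4 -> q2) & q3) -> q1): β-rule — branch into ~((q4 -> q2) & q3)  //  q1.
              branch 1.1.1.1 (add ~((q4 -> q2) & q3)):
                (((q4 -> q2) & q3) -> q1): β-rule — branch into ~((q4 -> q2) & q3)  //  q1.
                  branch 1.1.1.1.1 (add ~((q4 -> q2) & q3)):
                    ~~(~q4 | q3): β-rule — branch into ~q4  //  q3.
                      branch 1.1.1.1.1.1 (add ~q4):
                        × closes — contains both q4 and ~q4.
                      branch 1.1.1.1.1.2 (add q3):
                        × closes — contains both q3 and ~q3.
                  branch 1.1.1.1.2 (add q1):
                    × closes — contains both q1 and ~q1.
              branch 1.1.1.2 (add q1):
                × closes — contains both q1 and ~q1.
          branch 1.1.2 (add ~(((q4 -> q2) & q3) -> q1), ~(~q4 | q3)):
            ~(((q4 -> q2) & q3) -> q1): α-rule — add ((q4 -> q2) & q3), ~q1.
            ~(~q4 | q3): α-rule — add ~~q4, ~q3.
            ((q4 -> q2) & q3): α-rule — add (q4 -> q2), q3.
            × closes — contains both q3 and ~q3.
      branch 1.2 (add ~(((q4 -> q2) & q3) -> q1), ~~(~q4 | q3)):
        ~(((q4 -> q2) & q3) -> q1): α-rule — add ((q4 -> q2) & q3), ~q1.
        ((q4 -> q2) & q3): α-rule — add (q4 -> q2), q3.
        × closes — contains both q3 and ~q3.
  branch 2 (add ((q1 | q2) | (q3 | q3))):
    ~~((((q4 -> q2) & q3) -> q1) <-> ~(~q4 | q3)): β-rule — branch into (((q4 -> q2) & q3) -> q1), ~(~q4 | q3)  //  ~(((q4 -> q2) & q3) -> q1), ~~(~q4 | q3).
      branch 2.1 (add (((q4 -> q2) & q3) -> q1), ~(~q4 | q3)):
        ~(~q4 | q3): α-rule — add ~~q4, ~q3.
        ((q1 | q2) | (q3 | q3)): β-rule — branch into (q1 | q2)  //  (q3 | q3).
          branch 2.1.1 (add (q1 | q2)):
            (((q4 -> q2) & q3) -> q1): β-rule — branch into ~((q4 -> q2) & q3)  //  q1.
              branch 2.1.1.1 (add ~((q4 -> q2) & q3)):
                (q1 | q2): β-rule — branch into q1  //  q2.
                  branch 2.1.1.1.1 (add q1):
                    × closes — contains both q1 and ~q1.
                  branch 2.1.1.1.2 (add q2):
                    × closes — contains both q2 and ~q2.
              branch 2.1.1.2 (add q1):
                × closes — contains both q1 and ~q1.
          branch 2.1.2 (add (q3 | q3)):
            (((q4 -> q2) & q3) -> q1): β-rule — branch into ~((q4 -> q2) & q3)  //  q1.
              branch 2.1.2.1 (add ~((q4 -> q2) & q3)):
                (q3 | q3): β-rule — branch into q3  //  q3.
                  branch 2.1.2.1.1 (add q3):
                    × closes — contains both q3 and ~q3.
                  branch 2.1.2.1.2 (add q3):
                    × closes — contains both q3 and ~q3.
              branch 2.1.2.2 (add q1):
                × closes — contains both q1 and ~q1.
      branch 2.2 (add ~(((q4 -> q2) & q3) -> q1), ~~(~q4 | q3)):
        ~(((q4 -> q2) & q3) -> q1): α-rule — add ((q4 -> q2) & q3), ~q1.
        ((q4 -> q2) & q3): α-rule — add (q4 -> q2), q3.
        × closes — contains both q3 and ~q3.
All 13 branches close.
Every branch closed, so the negation is unsatisfiable and the formula is valid.

Valid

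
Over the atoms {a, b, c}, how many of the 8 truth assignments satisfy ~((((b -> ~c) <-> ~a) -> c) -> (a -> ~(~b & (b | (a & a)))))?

Initial set: {~((((b -> ~c) <-> ~a) -> c) -> (a -> ~(~b & (b | (a & a)))))}.
~((((b -> ~c) <-> ~a) -> c) -> (a -> ~(~b & (b | (a & a))))): α-rule — add (((b -> ~c) <-> ~a) -> c), ~(a -> ~(~b & (b | (a & a)))).
~(a -> ~(~b & (b | (a & a)))): α-rule — add a, ~~(~b & (b | (a & a))).
~~(~b & (b | (a & a))): α-rule — add ~b, (b | (a & a)).
(((b -> ~c) <-> ~a) -> c): β-rule — branch into ~((b -> ~c) <-> ~a)  //  c.
  branch 1 (add ~((b -> ~c) <-> ~a)):
    (b | (a & a)): β-rule — branch into b  //  (a & a).
      branch 1.1 (add b):
        × closes — contains both b and ~b.
      branch 1.2 (add (a & a)):
        (a & a): α-rule — add a, a.
        ~((b -> ~c) <-> ~a): β-rule — branch into (b -> ~c), ~~a  //  ~(b -> ~c), ~a.
          branch 1.2.1 (add (b -> ~c), ~~a):
            (b -> ~c): β-rule — branch into ~b  //  ~c.
              branch 1.2.1.1 (add ~b):
                ○ open, literals {a=true, b=false}.
              branch 1.2.1.2 (add ~c):
                ○ open, literals {a=true, b=false, c=false}.
          branch 1.2.2 (add ~(b -> ~c), ~a):
            × closes — contains both a and ~a.
  branch 2 (add c):
    (b | (a & a)): β-rule — branch into b  //  (a & a).
      branch 2.1 (add b):
        × closes — contains both b and ~b.
      branch 2.2 (add (a & a)):
        (a & a): α-rule — add a, a.
        ○ open, literals {a=true, b=false, c=true}.
3 branches closed, 3 open.
Each open branch fixes some atoms; the unmentioned ones are free. Counting distinct full assignments: branch {a=true, b=false} (c) contributes 2 new; branch {a=true, b=false, c=false} (none free) contributes 0 new; branch {a=true, b=false, c=true} (none free) contributes 0 new. Total: 2.

2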